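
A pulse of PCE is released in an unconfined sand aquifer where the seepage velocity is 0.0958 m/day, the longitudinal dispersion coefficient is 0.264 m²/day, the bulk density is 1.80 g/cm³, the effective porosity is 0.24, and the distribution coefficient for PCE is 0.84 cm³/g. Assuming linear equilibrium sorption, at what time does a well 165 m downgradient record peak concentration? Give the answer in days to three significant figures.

12400 days

Retardation factor R = 1 + ρ_b·K_d/n = 1 + 1.80 × 0.84/0.24 = 7.300.
Sorption retards both mechanisms: v_R = v/R = 0.01312 m/day, D_R = D/R = 0.03616 m²/day.
Peak time from v_R²t² + 2D_R t − x² = 0: t = (√(D_R² + v_R²x²) − D_R)/v_R².
√(D_R² + v_R²x²) = √(0.03616² + 0.01312² × 165²) = 2.165; v_R² = 0.0001721.
t = (2.165 − 0.03616)/0.0001721 = 12400 days.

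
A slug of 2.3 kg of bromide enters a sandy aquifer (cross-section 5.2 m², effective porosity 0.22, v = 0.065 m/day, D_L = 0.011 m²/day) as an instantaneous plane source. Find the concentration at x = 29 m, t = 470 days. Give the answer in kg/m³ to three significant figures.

For an instantaneous plane source, C(x,t) = M/(n_e·A·√(4πDt)) · exp(−(x−vt)²/(4Dt)), with n_e·A the pore (flow) area.
Plume center vt = 0.065 × 470 = 30.55 m, so the well at 29 m is 1.55 m upgradient of the peak.
√(4πDt) = 8.060 m, giving peak height M/(n_e·A·√(4πDt)) = 2.3/(0.22 × 5.2 × 8.060) = 0.2494 kg/m³.
(x−vt)²/(4Dt) = (-1.55)²/(4 × 0.011 × 470) = 0.1162; exp(−0.1162) = 0.8903.
C = 0.2494 × 0.8903 = 0.222 kg/m³.

0.222 kg/m³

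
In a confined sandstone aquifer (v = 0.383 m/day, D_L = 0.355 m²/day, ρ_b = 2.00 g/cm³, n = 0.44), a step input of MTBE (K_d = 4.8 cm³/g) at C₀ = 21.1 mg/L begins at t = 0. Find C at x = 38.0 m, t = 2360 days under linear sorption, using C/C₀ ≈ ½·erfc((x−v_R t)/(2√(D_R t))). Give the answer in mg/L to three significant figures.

12.1 mg/L

Retardation factor R = 1 + ρ_b·K_d/n = 1 + 2.00 × 4.8/0.44 = 22.82.
Sorption retards both mechanisms: v_R = v/R = 0.01678 m/day, D_R = D/R = 0.01556 m²/day.
v_R·t = 0.01678 × 2360 = 39.6008 m; 2√(D_R t) = 12.12 m; argument = (38.0 − 39.6008)/12.12 = -0.1321.
C = C₀ × ½·erfc(-0.1321) = 21.1 × 0.5741 = 12.1 mg/L.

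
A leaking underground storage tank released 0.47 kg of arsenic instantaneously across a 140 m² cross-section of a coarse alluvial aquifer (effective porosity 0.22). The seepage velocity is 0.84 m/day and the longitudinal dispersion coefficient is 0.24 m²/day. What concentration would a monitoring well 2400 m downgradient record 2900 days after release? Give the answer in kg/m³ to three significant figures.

For an instantaneous plane source, C(x,t) = M/(n_e·A·√(4πDt)) · exp(−(x−vt)²/(4Dt)), with n_e·A the pore (flow) area.
Plume center vt = 0.84 × 2900 = 2436 m, so the well at 2400 m is 36 m upgradient of the peak.
√(4πDt) = 93.52 m, giving peak height M/(n_e·A·√(4πDt)) = 0.47/(0.22 × 140 × 93.52) = 0.0001632 kg/m³.
(x−vt)²/(4Dt) = (-36)²/(4 × 0.24 × 2900) = 0.4655; exp(−0.4655) = 0.6278.
C = 0.0001632 × 0.6278 = 0.000102 kg/m³.

0.000102 kg/m³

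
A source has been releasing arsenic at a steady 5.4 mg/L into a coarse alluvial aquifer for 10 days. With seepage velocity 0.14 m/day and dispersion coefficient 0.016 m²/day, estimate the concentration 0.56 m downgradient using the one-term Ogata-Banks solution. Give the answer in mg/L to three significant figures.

For a continuous step input, C/C₀ ≈ ½·erfc((x−vt)/(2√(Dt))).
vt = 0.14 × 10 = 1.4 m and 2√(Dt) = 2√(0.016 × 10) = 0.8000 m.
Argument (x−vt)/(2√(Dt)) = (0.56 − 1.4)/0.8000 = -1.050; ½·erfc(-1.050) = 0.9312.
C = 5.4 × 0.9312 = 5.03 mg/L.

5.03 mg/L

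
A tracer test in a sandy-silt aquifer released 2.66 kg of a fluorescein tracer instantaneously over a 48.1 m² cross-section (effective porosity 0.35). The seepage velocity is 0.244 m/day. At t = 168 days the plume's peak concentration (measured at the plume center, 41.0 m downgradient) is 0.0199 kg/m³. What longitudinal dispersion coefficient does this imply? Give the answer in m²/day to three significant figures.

At the plume center C_max = M/(n_e·A·√(4πDt)), so D = M²/(4πt·(n_e·A·C_max)²).
n_e·A·C_max = 0.35 × 48.1 × 0.0199 = 0.3350 kg/m.
D = 2.66²/(4π × 168 × 0.3350²) = 0.0299 m²/day.

0.0299 m²/day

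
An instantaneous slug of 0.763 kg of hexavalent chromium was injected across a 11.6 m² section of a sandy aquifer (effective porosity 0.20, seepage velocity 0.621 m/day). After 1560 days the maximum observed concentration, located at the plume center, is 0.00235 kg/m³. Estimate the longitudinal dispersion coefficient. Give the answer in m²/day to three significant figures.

0.999 m²/day

At the plume center C_max = M/(n_e·A·√(4πDt)), so D = M²/(4πt·(n_e·A·C_max)²).
n_e·A·C_max = 0.20 × 11.6 × 0.00235 = 0.005452 kg/m.
D = 0.763²/(4π × 1560 × 0.005452²) = 0.999 m²/day.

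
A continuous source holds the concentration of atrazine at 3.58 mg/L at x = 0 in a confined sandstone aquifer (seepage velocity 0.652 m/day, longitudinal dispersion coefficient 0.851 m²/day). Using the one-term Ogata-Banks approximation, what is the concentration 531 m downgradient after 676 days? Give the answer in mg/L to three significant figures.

0.0140 mg/L

For a continuous step input, C/C₀ ≈ ½·erfc((x−vt)/(2√(Dt))).
vt = 0.652 × 676 = 440.752 m and 2√(Dt) = 2√(0.851 × 676) = 47.97 m.
Argument (x−vt)/(2√(Dt)) = (531 − 440.752)/47.97 = 1.881; ½·erfc(1.881) = 0.003905.
C = 3.58 × 0.003905 = 0.0140 mg/L.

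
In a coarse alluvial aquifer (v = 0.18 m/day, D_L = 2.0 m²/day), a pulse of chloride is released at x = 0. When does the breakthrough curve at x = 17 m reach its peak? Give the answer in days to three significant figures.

For the 1D instantaneous-source solution, setting ∂C/∂t = 0 at fixed x gives v²t² + 2Dt − x² = 0, so t = (√(D² + v²x²) − D)/v².
√(D² + v²x²) = √(2.0² + 0.18² × 17²) = 3.656; v² = 0.0324.
t = (3.656 − 2.0)/0.0324 = 51.1 days (vs. the pure-advection estimate x/v = 94.4 d).

51.1 days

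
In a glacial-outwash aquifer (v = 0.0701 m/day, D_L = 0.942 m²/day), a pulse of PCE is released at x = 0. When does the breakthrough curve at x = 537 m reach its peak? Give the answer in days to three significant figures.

7470 days

For the 1D instantaneous-source solution, setting ∂C/∂t = 0 at fixed x gives v²t² + 2Dt − x² = 0, so t = (√(D² + v²x²) − D)/v².
√(D² + v²x²) = √(0.942² + 0.0701² × 537²) = 37.66; v² = 0.00491401.
t = (37.66 − 0.942)/0.00491401 = 7470 days (vs. the pure-advection estimate x/v = 7660 d).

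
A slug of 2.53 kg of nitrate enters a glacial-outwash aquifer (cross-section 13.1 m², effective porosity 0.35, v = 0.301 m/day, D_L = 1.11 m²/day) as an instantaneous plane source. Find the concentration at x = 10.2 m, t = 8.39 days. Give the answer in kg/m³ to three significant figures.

For an instantaneous plane source, C(x,t) = M/(n_e·A·√(4πDt)) · exp(−(x−vt)²/(4Dt)), with n_e·A the pore (flow) area.
Plume center vt = 0.301 × 8.39 = 2.52539 m, so the well at 10.2 m is 7.67461 m downgradient of the peak.
√(4πDt) = 10.82 m, giving peak height M/(n_e·A·√(4πDt)) = 2.53/(0.35 × 13.1 × 10.82) = 0.05100 kg/m³.
(x−vt)²/(4Dt) = (7.67461)²/(4 × 1.11 × 8.39) = 1.581; exp(−1.581) = 0.2058.
C = 0.05100 × 0.2058 = 0.0105 kg/m³.

0.0105 kg/m³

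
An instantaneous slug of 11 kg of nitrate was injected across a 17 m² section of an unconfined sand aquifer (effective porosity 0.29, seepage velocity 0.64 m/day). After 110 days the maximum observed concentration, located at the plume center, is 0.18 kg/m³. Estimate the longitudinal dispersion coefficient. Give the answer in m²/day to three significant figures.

At the plume center C_max = M/(n_e·A·√(4πDt)), so D = M²/(4πt·(n_e·A·C_max)²).
n_e·A·C_max = 0.29 × 17 × 0.18 = 0.8874 kg/m.
D = 11²/(4π × 110 × 0.8874²) = 0.111 m²/day.

0.111 m²/day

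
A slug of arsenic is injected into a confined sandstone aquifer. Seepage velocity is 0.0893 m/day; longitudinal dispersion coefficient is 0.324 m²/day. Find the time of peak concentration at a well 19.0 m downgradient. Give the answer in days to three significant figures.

For the 1D instantaneous-source solution, setting ∂C/∂t = 0 at fixed x gives v²t² + 2Dt − x² = 0, so t = (√(D² + v²x²) − D)/v².
√(D² + v²x²) = √(0.324² + 0.0893² × 19.0²) = 1.727; v² = 0.00797449.
t = (1.727 − 0.324)/0.00797449 = 176 days (vs. the pure-advection estimate x/v = 213 d).

176 days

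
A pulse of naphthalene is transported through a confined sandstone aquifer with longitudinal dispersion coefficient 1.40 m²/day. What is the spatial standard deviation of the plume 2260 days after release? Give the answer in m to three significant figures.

79.5 m

Dispersive spreading gives a Gaussian with σ² = 2Dt; advection only shifts the center.
σ = √(2 × 1.40 × 2260) = 79.5 m.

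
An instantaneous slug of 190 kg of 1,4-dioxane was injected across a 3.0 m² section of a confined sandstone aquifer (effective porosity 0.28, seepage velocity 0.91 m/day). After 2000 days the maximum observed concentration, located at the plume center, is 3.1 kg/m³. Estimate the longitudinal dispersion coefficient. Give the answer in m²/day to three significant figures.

0.212 m²/day

At the plume center C_max = M/(n_e·A·√(4πDt)), so D = M²/(4πt·(n_e·A·C_max)²).
n_e·A·C_max = 0.28 × 3.0 × 3.1 = 2.604 kg/m.
D = 190²/(4π × 2000 × 2.604²) = 0.212 m²/day.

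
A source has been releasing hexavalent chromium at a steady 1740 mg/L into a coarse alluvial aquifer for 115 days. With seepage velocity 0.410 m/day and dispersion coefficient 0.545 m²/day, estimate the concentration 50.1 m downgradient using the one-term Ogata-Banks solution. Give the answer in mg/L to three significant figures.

689 mg/L

For a continuous step input, C/C₀ ≈ ½·erfc((x−vt)/(2√(Dt))).
vt = 0.410 × 115 = 47.15 m and 2√(Dt) = 2√(0.545 × 115) = 15.83 m.
Argument (x−vt)/(2√(Dt)) = (50.1 − 47.15)/15.83 = 0.1864; ½·erfc(0.1864) = 0.3960.
C = 1740 × 0.3960 = 689 mg/L.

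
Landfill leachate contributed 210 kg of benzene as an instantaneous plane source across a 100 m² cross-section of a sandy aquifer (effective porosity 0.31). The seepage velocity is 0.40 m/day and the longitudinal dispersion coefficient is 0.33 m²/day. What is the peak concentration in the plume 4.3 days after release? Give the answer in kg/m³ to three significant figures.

The peak of an instantaneous 1D plume sits at x = vt; there the Gaussian factor is 1 and C_max = M/(n_e·A·√(4πDt)), where n_e·A is the pore area the mass is dissolved in.
√(4πDt) = √(4π × 0.33 × 4.3) = 4.223 m, so C_max = 210/(0.31 × 100 × 4.223) = 1.60 kg/m³.

1.60 kg/m³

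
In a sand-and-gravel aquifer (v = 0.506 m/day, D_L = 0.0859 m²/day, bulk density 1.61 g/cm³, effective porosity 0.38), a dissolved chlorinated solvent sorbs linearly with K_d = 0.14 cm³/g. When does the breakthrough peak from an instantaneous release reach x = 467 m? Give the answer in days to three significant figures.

Retardation factor R = 1 + ρ_b·K_d/n = 1 + 1.61 × 0.14/0.38 = 1.593.
Sorption retards both mechanisms: v_R = v/R = 0.3176 m/day, D_R = D/R = 0.05392 m²/day.
Peak time from v_R²t² + 2D_R t − x² = 0: t = (√(D_R² + v_R²x²) − D_R)/v_R².
√(D_R² + v_R²x²) = √(0.05392² + 0.3176² × 467²) = 148.3; v_R² = 0.1009.
t = (148.3 − 0.05392)/0.1009 = 1470 days.

1470 days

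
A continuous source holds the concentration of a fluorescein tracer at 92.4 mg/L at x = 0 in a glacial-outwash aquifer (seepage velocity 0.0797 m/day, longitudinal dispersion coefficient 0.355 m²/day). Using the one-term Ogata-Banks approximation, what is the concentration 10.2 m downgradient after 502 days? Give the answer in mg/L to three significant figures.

For a continuous step input, C/C₀ ≈ ½·erfc((x−vt)/(2√(Dt))).
vt = 0.0797 × 502 = 40.0094 m and 2√(Dt) = 2√(0.355 × 502) = 26.70 m.
Argument (x−vt)/(2√(Dt)) = (10.2 − 40.0094)/26.70 = -1.116; ½·erfc(-1.116) = 0.9427.
C = 92.4 × 0.9427 = 87.1 mg/L.

87.1 mg/L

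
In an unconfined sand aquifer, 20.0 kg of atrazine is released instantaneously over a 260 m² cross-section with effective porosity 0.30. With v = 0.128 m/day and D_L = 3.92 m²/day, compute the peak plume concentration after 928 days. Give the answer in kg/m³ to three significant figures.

The peak of an instantaneous 1D plume sits at x = vt; there the Gaussian factor is 1 and C_max = M/(n_e·A·√(4πDt)), where n_e·A is the pore area the mass is dissolved in.
√(4πDt) = √(4π × 3.92 × 928) = 213.8 m, so C_max = 20.0/(0.30 × 260 × 213.8) = 0.00120 kg/m³.

0.00120 kg/m³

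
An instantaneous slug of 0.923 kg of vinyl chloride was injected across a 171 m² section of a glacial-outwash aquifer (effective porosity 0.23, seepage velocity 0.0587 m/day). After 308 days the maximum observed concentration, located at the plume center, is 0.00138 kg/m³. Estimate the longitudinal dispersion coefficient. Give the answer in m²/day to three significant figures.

At the plume center C_max = M/(n_e·A·√(4πDt)), so D = M²/(4πt·(n_e·A·C_max)²).
n_e·A·C_max = 0.23 × 171 × 0.00138 = 0.05428 kg/m.
D = 0.923²/(4π × 308 × 0.05428²) = 0.0747 m²/day.

0.0747 m²/day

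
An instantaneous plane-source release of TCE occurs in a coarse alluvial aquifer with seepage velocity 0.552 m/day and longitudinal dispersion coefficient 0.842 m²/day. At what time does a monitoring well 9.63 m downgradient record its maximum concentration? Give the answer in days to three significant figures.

14.9 days

For the 1D instantaneous-source solution, setting ∂C/∂t = 0 at fixed x gives v²t² + 2Dt − x² = 0, so t = (√(D² + v²x²) − D)/v².
√(D² + v²x²) = √(0.842² + 0.552² × 9.63²) = 5.382; v² = 0.304704.
t = (5.382 − 0.842)/0.304704 = 14.9 days (vs. the pure-advection estimate x/v = 17.4 d).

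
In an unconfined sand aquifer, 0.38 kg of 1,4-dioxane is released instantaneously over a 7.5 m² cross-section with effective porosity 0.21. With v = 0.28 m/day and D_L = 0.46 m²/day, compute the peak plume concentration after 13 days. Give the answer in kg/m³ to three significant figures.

The peak of an instantaneous 1D plume sits at x = vt; there the Gaussian factor is 1 and C_max = M/(n_e·A·√(4πDt)), where n_e·A is the pore area the mass is dissolved in.
√(4πDt) = √(4π × 0.46 × 13) = 8.669 m, so C_max = 0.38/(0.21 × 7.5 × 8.669) = 0.0278 kg/m³.

0.0278 kg/m³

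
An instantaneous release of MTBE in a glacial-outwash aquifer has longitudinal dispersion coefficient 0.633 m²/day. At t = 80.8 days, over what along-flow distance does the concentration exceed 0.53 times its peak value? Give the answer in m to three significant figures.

22.8 m

The plume is Gaussian with σ = √(2Dt) = √(2 × 0.633 × 80.8) = 10.11 m.
C/C_peak = exp(−Δx²/(2σ²)) = 0.53 ⇒ Δx = σ·√(−2 ln 0.53) = 10.11 × 1.127 = 11.39 m.
Width = 2Δx = 22.8 m.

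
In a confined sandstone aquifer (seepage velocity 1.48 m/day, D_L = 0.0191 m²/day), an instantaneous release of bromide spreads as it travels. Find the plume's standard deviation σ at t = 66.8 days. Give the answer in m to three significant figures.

Dispersive spreading gives a Gaussian with σ² = 2Dt; advection only shifts the center.
σ = √(2 × 0.0191 × 66.8) = 1.60 m.

1.60 m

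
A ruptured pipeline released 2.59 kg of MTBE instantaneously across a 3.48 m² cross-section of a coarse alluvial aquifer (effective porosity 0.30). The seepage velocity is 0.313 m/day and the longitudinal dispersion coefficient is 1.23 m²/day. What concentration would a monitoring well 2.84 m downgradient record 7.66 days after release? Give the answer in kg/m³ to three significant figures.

For an instantaneous plane source, C(x,t) = M/(n_e·A·√(4πDt)) · exp(−(x−vt)²/(4Dt)), with n_e·A the pore (flow) area.
Plume center vt = 0.313 × 7.66 = 2.39758 m, so the well at 2.84 m is 0.44242 m downgradient of the peak.
√(4πDt) = 10.88 m, giving peak height M/(n_e·A·√(4πDt)) = 2.59/(0.30 × 3.48 × 10.88) = 0.2280 kg/m³.
(x−vt)²/(4Dt) = (0.44242)²/(4 × 1.23 × 7.66) = 0.005194; exp(−0.005194) = 0.9948.
C = 0.2280 × 0.9948 = 0.227 kg/m³.

0.227 kg/m³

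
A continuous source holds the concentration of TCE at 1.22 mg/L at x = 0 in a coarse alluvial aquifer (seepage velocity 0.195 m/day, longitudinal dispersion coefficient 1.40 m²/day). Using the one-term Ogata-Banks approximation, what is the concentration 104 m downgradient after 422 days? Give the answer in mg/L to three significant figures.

0.322 mg/L

For a continuous step input, C/C₀ ≈ ½·erfc((x−vt)/(2√(Dt))).
vt = 0.195 × 422 = 82.29 m and 2√(Dt) = 2√(1.40 × 422) = 48.61 m.
Argument (x−vt)/(2√(Dt)) = (104 − 82.29)/48.61 = 0.4466; ½·erfc(0.4466) = 0.2638.
C = 1.22 × 0.2638 = 0.322 mg/L.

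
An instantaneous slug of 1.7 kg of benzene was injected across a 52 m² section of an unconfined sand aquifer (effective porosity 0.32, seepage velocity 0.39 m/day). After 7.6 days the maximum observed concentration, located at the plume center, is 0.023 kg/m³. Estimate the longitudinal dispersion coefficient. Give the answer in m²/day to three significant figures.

0.207 m²/day

At the plume center C_max = M/(n_e·A·√(4πDt)), so D = M²/(4πt·(n_e·A·C_max)²).
n_e·A·C_max = 0.32 × 52 × 0.023 = 0.3827 kg/m.
D = 1.7²/(4π × 7.6 × 0.3827²) = 0.207 m²/day.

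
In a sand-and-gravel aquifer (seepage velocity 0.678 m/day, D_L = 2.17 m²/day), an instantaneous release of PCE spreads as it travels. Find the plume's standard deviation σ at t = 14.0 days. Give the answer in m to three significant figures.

Dispersive spreading gives a Gaussian with σ² = 2Dt; advection only shifts the center.
σ = √(2 × 2.17 × 14.0) = 7.79 m.

7.79 m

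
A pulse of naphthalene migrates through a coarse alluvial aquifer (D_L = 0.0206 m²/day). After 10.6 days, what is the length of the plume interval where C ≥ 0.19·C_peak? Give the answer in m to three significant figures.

The plume is Gaussian with σ = √(2Dt) = √(2 × 0.0206 × 10.6) = 0.6608 m.
C/C_peak = exp(−Δx²/(2σ²)) = 0.19 ⇒ Δx = σ·√(−2 ln 0.19) = 0.6608 × 1.822 = 1.204 m.
Width = 2Δx = 2.41 m.

2.41 m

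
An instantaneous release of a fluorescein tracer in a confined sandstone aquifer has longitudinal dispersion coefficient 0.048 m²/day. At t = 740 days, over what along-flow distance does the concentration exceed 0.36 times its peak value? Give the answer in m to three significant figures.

The plume is Gaussian with σ = √(2Dt) = √(2 × 0.048 × 740) = 8.429 m.
C/C_peak = exp(−Δx²/(2σ²)) = 0.36 ⇒ Δx = σ·√(−2 ln 0.36) = 8.429 × 1.429 = 12.05 m.
Width = 2Δx = 24.1 m.

24.1 m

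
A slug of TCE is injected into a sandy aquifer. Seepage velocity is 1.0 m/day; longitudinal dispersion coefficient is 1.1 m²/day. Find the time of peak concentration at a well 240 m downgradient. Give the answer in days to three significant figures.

For the 1D instantaneous-source solution, setting ∂C/∂t = 0 at fixed x gives v²t² + 2Dt − x² = 0, so t = (√(D² + v²x²) − D)/v².
√(D² + v²x²) = √(1.1² + 1.0² × 240²) = 240.0; v² = 1.
t = (240.0 − 1.1)/1 = 239 days (vs. the pure-advection estimate x/v = 240 d).

239 days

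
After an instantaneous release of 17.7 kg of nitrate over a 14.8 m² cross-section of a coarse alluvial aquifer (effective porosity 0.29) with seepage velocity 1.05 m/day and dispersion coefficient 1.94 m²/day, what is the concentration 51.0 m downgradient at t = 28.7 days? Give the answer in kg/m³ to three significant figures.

0.0221 kg/m³

For an instantaneous plane source, C(x,t) = M/(n_e·A·√(4πDt)) · exp(−(x−vt)²/(4Dt)), with n_e·A the pore (flow) area.
Plume center vt = 1.05 × 28.7 = 30.135 m, so the well at 51.0 m is 20.865 m downgradient of the peak.
√(4πDt) = 26.45 m, giving peak height M/(n_e·A·√(4πDt)) = 17.7/(0.29 × 14.8 × 26.45) = 0.1559 kg/m³.
(x−vt)²/(4Dt) = (20.865)²/(4 × 1.94 × 28.7) = 1.955; exp(−1.955) = 0.1416.
C = 0.1559 × 0.1416 = 0.0221 kg/m³.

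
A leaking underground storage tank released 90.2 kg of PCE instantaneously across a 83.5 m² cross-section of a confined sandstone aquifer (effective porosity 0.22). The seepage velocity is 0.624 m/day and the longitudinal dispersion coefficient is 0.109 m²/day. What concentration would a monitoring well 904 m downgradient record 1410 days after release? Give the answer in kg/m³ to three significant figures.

For an instantaneous plane source, C(x,t) = M/(n_e·A·√(4πDt)) · exp(−(x−vt)²/(4Dt)), with n_e·A the pore (flow) area.
Plume center vt = 0.624 × 1410 = 879.84 m, so the well at 904 m is 24.16 m downgradient of the peak.
√(4πDt) = 43.95 m, giving peak height M/(n_e·A·√(4πDt)) = 90.2/(0.22 × 83.5 × 43.95) = 0.1117 kg/m³.
(x−vt)²/(4Dt) = (24.16)²/(4 × 0.109 × 1410) = 0.9495; exp(−0.9495) = 0.3869.
C = 0.1117 × 0.3869 = 0.0432 kg/m³.

0.0432 kg/m³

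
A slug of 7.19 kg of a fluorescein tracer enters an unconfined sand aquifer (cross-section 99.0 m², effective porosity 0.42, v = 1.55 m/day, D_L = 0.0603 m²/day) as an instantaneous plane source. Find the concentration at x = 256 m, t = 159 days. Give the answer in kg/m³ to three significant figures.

0.00146 kg/m³

For an instantaneous plane source, C(x,t) = M/(n_e·A·√(4πDt)) · exp(−(x−vt)²/(4Dt)), with n_e·A the pore (flow) area.
Plume center vt = 1.55 × 159 = 246.45 m, so the well at 256 m is 9.55 m downgradient of the peak.
√(4πDt) = 10.98 m, giving peak height M/(n_e·A·√(4πDt)) = 7.19/(0.42 × 99.0 × 10.98) = 0.01575 kg/m³.
(x−vt)²/(4Dt) = (9.55)²/(4 × 0.0603 × 159) = 2.378; exp(−2.378) = 0.09274.
C = 0.01575 × 0.09274 = 0.00146 kg/m³.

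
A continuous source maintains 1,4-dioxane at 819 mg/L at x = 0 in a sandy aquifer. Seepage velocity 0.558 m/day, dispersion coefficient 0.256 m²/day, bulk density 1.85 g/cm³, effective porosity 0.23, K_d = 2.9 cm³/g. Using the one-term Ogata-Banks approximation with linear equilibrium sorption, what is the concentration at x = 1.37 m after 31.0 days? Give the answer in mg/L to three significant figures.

Retardation factor R = 1 + ρ_b·K_d/n = 1 + 1.85 × 2.9/0.23 = 24.33.
Sorption retards both mechanisms: v_R = v/R = 0.02293 m/day, D_R = D/R = 0.01052 m²/day.
v_R·t = 0.02293 × 31.0 = 0.71083 m; 2√(D_R t) = 1.142 m; argument = (1.37 − 0.71083)/1.142 = 0.5772.
C = C₀ × ½·erfc(0.5772) = 819 × 0.2072 = 170 mg/L.

170 mg/L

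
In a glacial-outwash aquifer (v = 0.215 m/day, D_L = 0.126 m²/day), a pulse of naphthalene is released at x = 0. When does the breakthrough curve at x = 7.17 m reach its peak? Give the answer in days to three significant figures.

For the 1D instantaneous-source solution, setting ∂C/∂t = 0 at fixed x gives v²t² + 2Dt − x² = 0, so t = (√(D² + v²x²) − D)/v².
√(D² + v²x²) = √(0.126² + 0.215² × 7.17²) = 1.547; v² = 0.046225.
t = (1.547 − 0.126)/0.046225 = 30.7 days (vs. the pure-advection estimate x/v = 33.3 d).

30.7 days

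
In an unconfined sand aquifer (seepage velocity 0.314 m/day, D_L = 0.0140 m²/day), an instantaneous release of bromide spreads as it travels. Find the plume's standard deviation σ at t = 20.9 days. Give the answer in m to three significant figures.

0.765 m

Dispersive spreading gives a Gaussian with σ² = 2Dt; advection only shifts the center.
σ = √(2 × 0.0140 × 20.9) = 0.765 m.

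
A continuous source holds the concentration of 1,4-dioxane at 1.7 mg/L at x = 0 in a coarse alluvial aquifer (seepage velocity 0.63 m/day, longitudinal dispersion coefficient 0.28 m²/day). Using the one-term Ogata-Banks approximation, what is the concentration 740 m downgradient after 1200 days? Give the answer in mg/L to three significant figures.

For a continuous step input, C/C₀ ≈ ½·erfc((x−vt)/(2√(Dt))).
vt = 0.63 × 1200 = 756 m and 2√(Dt) = 2√(0.28 × 1200) = 36.66 m.
Argument (x−vt)/(2√(Dt)) = (740 − 756)/36.66 = -0.4364; ½·erfc(-0.4364) = 0.7314.
C = 1.7 × 0.7314 = 1.24 mg/L.

1.24 mg/L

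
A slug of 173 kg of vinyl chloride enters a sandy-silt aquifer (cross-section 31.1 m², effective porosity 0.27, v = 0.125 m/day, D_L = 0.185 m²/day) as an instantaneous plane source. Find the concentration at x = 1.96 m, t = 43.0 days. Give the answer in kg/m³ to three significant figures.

For an instantaneous plane source, C(x,t) = M/(n_e·A·√(4πDt)) · exp(−(x−vt)²/(4Dt)), with n_e·A the pore (flow) area.
Plume center vt = 0.125 × 43.0 = 5.375 m, so the well at 1.96 m is 3.415 m upgradient of the peak.
√(4πDt) = 9.998 m, giving peak height M/(n_e·A·√(4πDt)) = 173/(0.27 × 31.1 × 9.998) = 2.061 kg/m³.
(x−vt)²/(4Dt) = (-3.415)²/(4 × 0.185 × 43.0) = 0.3665; exp(−0.3665) = 0.6932.
C = 2.061 × 0.6932 = 1.43 kg/m³.

1.43 kg/m³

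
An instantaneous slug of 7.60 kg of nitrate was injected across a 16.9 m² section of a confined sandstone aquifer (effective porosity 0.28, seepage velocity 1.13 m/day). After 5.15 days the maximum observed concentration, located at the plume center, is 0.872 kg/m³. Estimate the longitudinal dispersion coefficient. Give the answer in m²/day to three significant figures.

At the plume center C_max = M/(n_e·A·√(4πDt)), so D = M²/(4πt·(n_e·A·C_max)²).
n_e·A·C_max = 0.28 × 16.9 × 0.872 = 4.126 kg/m.
D = 7.60²/(4π × 5.15 × 4.126²) = 0.0524 m²/day.

0.0524 m²/day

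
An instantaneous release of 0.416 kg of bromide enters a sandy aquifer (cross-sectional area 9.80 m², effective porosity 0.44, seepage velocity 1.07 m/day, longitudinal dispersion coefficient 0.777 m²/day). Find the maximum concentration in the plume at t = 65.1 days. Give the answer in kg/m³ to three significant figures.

The peak of an instantaneous 1D plume sits at x = vt; there the Gaussian factor is 1 and C_max = M/(n_e·A·√(4πDt)), where n_e·A is the pore area the mass is dissolved in.
√(4πDt) = √(4π × 0.777 × 65.1) = 25.21 m, so C_max = 0.416/(0.44 × 9.80 × 25.21) = 0.00383 kg/m³.

0.00383 kg/m³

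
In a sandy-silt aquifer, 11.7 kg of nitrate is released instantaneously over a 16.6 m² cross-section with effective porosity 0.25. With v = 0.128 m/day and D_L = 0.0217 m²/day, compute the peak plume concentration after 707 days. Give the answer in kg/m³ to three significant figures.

The peak of an instantaneous 1D plume sits at x = vt; there the Gaussian factor is 1 and C_max = M/(n_e·A·√(4πDt)), where n_e·A is the pore area the mass is dissolved in.
√(4πDt) = √(4π × 0.0217 × 707) = 13.88 m, so C_max = 11.7/(0.25 × 16.6 × 13.88) = 0.203 kg/m³.

0.203 kg/m³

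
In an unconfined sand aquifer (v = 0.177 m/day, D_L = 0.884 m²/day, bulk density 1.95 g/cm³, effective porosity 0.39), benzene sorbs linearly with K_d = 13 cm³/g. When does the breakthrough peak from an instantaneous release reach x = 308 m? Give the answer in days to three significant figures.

113000 days

Retardation factor R = 1 + ρ_b·K_d/n = 1 + 1.95 × 13/0.39 = 66.00.
Sorption retards both mechanisms: v_R = v/R = 0.002682 m/day, D_R = D/R = 0.01339 m²/day.
Peak time from v_R²t² + 2D_R t − x² = 0: t = (√(D_R² + v_R²x²) − D_R)/v_R².
√(D_R² + v_R²x²) = √(0.01339² + 0.002682² × 308²) = 0.8262; v_R² = 7.193e-06.
t = (0.8262 − 0.01339)/7.193e-06 = 113000 days.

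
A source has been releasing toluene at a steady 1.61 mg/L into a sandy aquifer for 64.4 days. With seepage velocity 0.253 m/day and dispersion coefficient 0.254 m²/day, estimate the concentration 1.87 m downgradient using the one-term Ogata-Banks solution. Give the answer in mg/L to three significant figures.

1.60 mg/L

For a continuous step input, C/C₀ ≈ ½·erfc((x−vt)/(2√(Dt))).
vt = 0.253 × 64.4 = 16.2932 m and 2√(Dt) = 2√(0.254 × 64.4) = 8.089 m.
Argument (x−vt)/(2√(Dt)) = (1.87 − 16.2932)/8.089 = -1.783; ½·erfc(-1.783) = 0.9942.
C = 1.61 × 0.9942 = 1.60 mg/L.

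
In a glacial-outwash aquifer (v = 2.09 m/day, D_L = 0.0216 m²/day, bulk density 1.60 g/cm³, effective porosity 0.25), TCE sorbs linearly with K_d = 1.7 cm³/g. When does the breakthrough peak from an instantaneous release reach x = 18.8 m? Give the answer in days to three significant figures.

107 days

Retardation factor R = 1 + ρ_b·K_d/n = 1 + 1.60 × 1.7/0.25 = 11.88.
Sorption retards both mechanisms: v_R = v/R = 0.1759 m/day, D_R = D/R = 0.001818 m²/day.
Peak time from v_R²t² + 2D_R t − x² = 0: t = (√(D_R² + v_R²x²) − D_R)/v_R².
√(D_R² + v_R²x²) = √(0.001818² + 0.1759² × 18.8²) = 3.307; v_R² = 0.03094.
t = (3.307 − 0.001818)/0.03094 = 107 days.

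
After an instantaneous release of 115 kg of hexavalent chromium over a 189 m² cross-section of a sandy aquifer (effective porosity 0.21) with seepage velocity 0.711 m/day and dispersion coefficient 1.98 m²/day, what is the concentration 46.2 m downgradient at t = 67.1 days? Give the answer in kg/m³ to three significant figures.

0.0706 kg/m³

For an instantaneous plane source, C(x,t) = M/(n_e·A·√(4πDt)) · exp(−(x−vt)²/(4Dt)), with n_e·A the pore (flow) area.
Plume center vt = 0.711 × 67.1 = 47.7081 m, so the well at 46.2 m is 1.5081 m upgradient of the peak.
√(4πDt) = 40.86 m, giving peak height M/(n_e·A·√(4πDt)) = 115/(0.21 × 189 × 40.86) = 0.07091 kg/m³.
(x−vt)²/(4Dt) = (-1.5081)²/(4 × 1.98 × 67.1) = 0.004280; exp(−0.004280) = 0.9957.
C = 0.07091 × 0.9957 = 0.0706 kg/m³.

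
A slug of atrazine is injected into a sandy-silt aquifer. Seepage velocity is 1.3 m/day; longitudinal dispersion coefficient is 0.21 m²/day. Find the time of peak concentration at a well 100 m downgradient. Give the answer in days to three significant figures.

For the 1D instantaneous-source solution, setting ∂C/∂t = 0 at fixed x gives v²t² + 2Dt − x² = 0, so t = (√(D² + v²x²) − D)/v².
√(D² + v²x²) = √(0.21² + 1.3² × 100²) = 130.0; v² = 1.69.
t = (130.0 − 0.21)/1.69 = 76.8 days (vs. the pure-advection estimate x/v = 76.9 d).

76.8 days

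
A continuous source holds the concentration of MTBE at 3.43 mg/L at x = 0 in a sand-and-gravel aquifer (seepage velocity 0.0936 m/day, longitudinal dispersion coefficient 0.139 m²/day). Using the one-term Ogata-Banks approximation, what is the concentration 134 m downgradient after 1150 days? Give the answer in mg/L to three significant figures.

For a continuous step input, C/C₀ ≈ ½·erfc((x−vt)/(2√(Dt))).
vt = 0.0936 × 1150 = 107.64 m and 2√(Dt) = 2√(0.139 × 1150) = 25.29 m.
Argument (x−vt)/(2√(Dt)) = (134 − 107.64)/25.29 = 1.042; ½·erfc(1.042) = 0.07029.
C = 3.43 × 0.07029 = 0.241 mg/L.

0.241 mg/L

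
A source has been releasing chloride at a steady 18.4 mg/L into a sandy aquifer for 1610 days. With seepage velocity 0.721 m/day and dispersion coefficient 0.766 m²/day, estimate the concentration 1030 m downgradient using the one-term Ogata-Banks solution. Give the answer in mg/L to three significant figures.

18.3 mg/L

For a continuous step input, C/C₀ ≈ ½·erfc((x−vt)/(2√(Dt))).
vt = 0.721 × 1610 = 1160.81 m and 2√(Dt) = 2√(0.766 × 1610) = 70.24 m.
Argument (x−vt)/(2√(Dt)) = (1030 − 1160.81)/70.24 = -1.862; ½·erfc(-1.862) = 0.9958.
C = 18.4 × 0.9958 = 18.3 mg/L.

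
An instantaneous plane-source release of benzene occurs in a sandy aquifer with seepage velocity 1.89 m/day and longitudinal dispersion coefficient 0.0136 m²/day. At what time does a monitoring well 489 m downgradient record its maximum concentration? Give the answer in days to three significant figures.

259 days

For the 1D instantaneous-source solution, setting ∂C/∂t = 0 at fixed x gives v²t² + 2Dt − x² = 0, so t = (√(D² + v²x²) − D)/v².
√(D² + v²x²) = √(0.0136² + 1.89² × 489²) = 924.2; v² = 3.5721.
t = (924.2 − 0.0136)/3.5721 = 259 days (vs. the pure-advection estimate x/v = 259 d).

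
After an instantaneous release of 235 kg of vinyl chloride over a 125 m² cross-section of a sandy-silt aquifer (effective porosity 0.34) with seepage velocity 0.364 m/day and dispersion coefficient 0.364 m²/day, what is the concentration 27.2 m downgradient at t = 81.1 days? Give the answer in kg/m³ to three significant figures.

For an instantaneous plane source, C(x,t) = M/(n_e·A·√(4πDt)) · exp(−(x−vt)²/(4Dt)), with n_e·A the pore (flow) area.
Plume center vt = 0.364 × 81.1 = 29.5204 m, so the well at 27.2 m is 2.3204 m upgradient of the peak.
√(4πDt) = 19.26 m, giving peak height M/(n_e·A·√(4πDt)) = 235/(0.34 × 125 × 19.26) = 0.2871 kg/m³.
(x−vt)²/(4Dt) = (-2.3204)²/(4 × 0.364 × 81.1) = 0.04560; exp(−0.04560) = 0.9554.
C = 0.2871 × 0.9554 = 0.274 kg/m³.

0.274 kg/m³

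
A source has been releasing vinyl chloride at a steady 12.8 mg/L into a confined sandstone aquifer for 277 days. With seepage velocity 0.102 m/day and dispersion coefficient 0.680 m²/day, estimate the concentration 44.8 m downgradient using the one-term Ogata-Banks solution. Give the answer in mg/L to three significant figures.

2.52 mg/L

For a continuous step input, C/C₀ ≈ ½·erfc((x−vt)/(2√(Dt))).
vt = 0.102 × 277 = 28.254 m and 2√(Dt) = 2√(0.680 × 277) = 27.45 m.
Argument (x−vt)/(2√(Dt)) = (44.8 − 28.254)/27.45 = 0.6028; ½·erfc(0.6028) = 0.1970.
C = 12.8 × 0.1970 = 2.52 mg/L.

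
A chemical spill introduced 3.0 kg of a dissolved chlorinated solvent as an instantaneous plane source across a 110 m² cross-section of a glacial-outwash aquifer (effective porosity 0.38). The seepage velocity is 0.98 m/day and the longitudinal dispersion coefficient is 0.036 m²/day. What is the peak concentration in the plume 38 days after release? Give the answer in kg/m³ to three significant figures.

The peak of an instantaneous 1D plume sits at x = vt; there the Gaussian factor is 1 and C_max = M/(n_e·A·√(4πDt)), where n_e·A is the pore area the mass is dissolved in.
√(4πDt) = √(4π × 0.036 × 38) = 4.146 m, so C_max = 3.0/(0.38 × 110 × 4.146) = 0.0173 kg/m³.

0.0173 kg/m³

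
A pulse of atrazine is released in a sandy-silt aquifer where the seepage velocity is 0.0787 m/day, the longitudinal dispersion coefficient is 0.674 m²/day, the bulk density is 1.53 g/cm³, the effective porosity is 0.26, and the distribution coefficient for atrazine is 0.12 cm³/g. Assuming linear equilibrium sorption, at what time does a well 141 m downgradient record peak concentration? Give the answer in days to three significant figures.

2880 days

Retardation factor R = 1 + ρ_b·K_d/n = 1 + 1.53 × 0.12/0.26 = 1.706.
Sorption retards both mechanisms: v_R = v/R = 0.04613 m/day, D_R = D/R = 0.3951 m²/day.
Peak time from v_R²t² + 2D_R t − x² = 0: t = (√(D_R² + v_R²x²) − D_R)/v_R².
√(D_R² + v_R²x²) = √(0.3951² + 0.04613² × 141²) = 6.516; v_R² = 0.002128.
t = (6.516 − 0.3951)/0.002128 = 2880 days.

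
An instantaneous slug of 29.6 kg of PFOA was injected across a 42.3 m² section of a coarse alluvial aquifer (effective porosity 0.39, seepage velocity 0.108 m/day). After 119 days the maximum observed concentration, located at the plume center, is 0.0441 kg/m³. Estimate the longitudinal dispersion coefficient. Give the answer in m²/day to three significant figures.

At the plume center C_max = M/(n_e·A·√(4πDt)), so D = M²/(4πt·(n_e·A·C_max)²).
n_e·A·C_max = 0.39 × 42.3 × 0.0441 = 0.7275 kg/m.
D = 29.6²/(4π × 119 × 0.7275²) = 1.11 m²/day.

1.11 m²/day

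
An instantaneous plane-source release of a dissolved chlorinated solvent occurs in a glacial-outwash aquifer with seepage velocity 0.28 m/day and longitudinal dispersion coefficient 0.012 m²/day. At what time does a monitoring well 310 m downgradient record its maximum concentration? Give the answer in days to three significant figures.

1110 days

For the 1D instantaneous-source solution, setting ∂C/∂t = 0 at fixed x gives v²t² + 2Dt − x² = 0, so t = (√(D² + v²x²) − D)/v².
√(D² + v²x²) = √(0.012² + 0.28² × 310²) = 86.80; v² = 0.0784.
t = (86.80 − 0.012)/0.0784 = 1110 days (vs. the pure-advection estimate x/v = 1110 d).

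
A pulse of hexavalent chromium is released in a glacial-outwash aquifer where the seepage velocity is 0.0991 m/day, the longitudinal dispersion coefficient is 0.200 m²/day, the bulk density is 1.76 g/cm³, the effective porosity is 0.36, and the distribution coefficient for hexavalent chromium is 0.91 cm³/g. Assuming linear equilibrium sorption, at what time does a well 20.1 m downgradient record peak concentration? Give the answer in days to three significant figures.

1000 days

Retardation factor R = 1 + ρ_b·K_d/n = 1 + 1.76 × 0.91/0.36 = 5.449.
Sorption retards both mechanisms: v_R = v/R = 0.01819 m/day, D_R = D/R = 0.03670 m²/day.
Peak time from v_R²t² + 2D_R t − x² = 0: t = (√(D_R² + v_R²x²) − D_R)/v_R².
√(D_R² + v_R²x²) = √(0.03670² + 0.01819² × 20.1²) = 0.3675; v_R² = 0.0003309.
t = (0.3675 − 0.03670)/0.0003309 = 1000 days.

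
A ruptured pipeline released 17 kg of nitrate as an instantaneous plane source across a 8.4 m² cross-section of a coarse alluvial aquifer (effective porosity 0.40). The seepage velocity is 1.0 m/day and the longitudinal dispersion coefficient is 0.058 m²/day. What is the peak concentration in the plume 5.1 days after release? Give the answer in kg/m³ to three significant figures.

The peak of an instantaneous 1D plume sits at x = vt; there the Gaussian factor is 1 and C_max = M/(n_e·A·√(4πDt)), where n_e·A is the pore area the mass is dissolved in.
√(4πDt) = √(4π × 0.058 × 5.1) = 1.928 m, so C_max = 17/(0.40 × 8.4 × 1.928) = 2.62 kg/m³.

2.62 kg/m³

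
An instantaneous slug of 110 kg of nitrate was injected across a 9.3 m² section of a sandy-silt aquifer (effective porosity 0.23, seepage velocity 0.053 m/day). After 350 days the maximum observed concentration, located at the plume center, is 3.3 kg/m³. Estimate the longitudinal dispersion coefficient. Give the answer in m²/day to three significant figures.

0.0552 m²/day

At the plume center C_max = M/(n_e·A·√(4πDt)), so D = M²/(4πt·(n_e·A·C_max)²).
n_e·A·C_max = 0.23 × 9.3 × 3.3 = 7.059 kg/m.
D = 110²/(4π × 350 × 7.059²) = 0.0552 m²/day.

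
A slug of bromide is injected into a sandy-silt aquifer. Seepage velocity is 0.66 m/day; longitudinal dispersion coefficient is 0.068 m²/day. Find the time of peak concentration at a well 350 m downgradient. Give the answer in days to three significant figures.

530 days

For the 1D instantaneous-source solution, setting ∂C/∂t = 0 at fixed x gives v²t² + 2Dt − x² = 0, so t = (√(D² + v²x²) − D)/v².
√(D² + v²x²) = √(0.068² + 0.66² × 350²) = 231.0; v² = 0.4356.
t = (231.0 − 0.068)/0.4356 = 530 days (vs. the pure-advection estimate x/v = 530 d).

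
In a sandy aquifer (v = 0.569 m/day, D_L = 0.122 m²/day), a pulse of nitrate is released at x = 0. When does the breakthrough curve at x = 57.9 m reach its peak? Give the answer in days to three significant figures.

For the 1D instantaneous-source solution, setting ∂C/∂t = 0 at fixed x gives v²t² + 2Dt − x² = 0, so t = (√(D² + v²x²) − D)/v².
√(D² + v²x²) = √(0.122² + 0.569² × 57.9²) = 32.95; v² = 0.323761.
t = (32.95 − 0.122)/0.323761 = 101 days (vs. the pure-advection estimate x/v = 102 d).

101 days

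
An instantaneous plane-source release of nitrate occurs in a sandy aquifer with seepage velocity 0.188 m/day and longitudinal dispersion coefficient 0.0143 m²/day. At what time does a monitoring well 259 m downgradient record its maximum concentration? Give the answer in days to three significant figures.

1380 days

For the 1D instantaneous-source solution, setting ∂C/∂t = 0 at fixed x gives v²t² + 2Dt − x² = 0, so t = (√(D² + v²x²) − D)/v².
√(D² + v²x²) = √(0.0143² + 0.188² × 259²) = 48.69; v² = 0.035344.
t = (48.69 − 0.0143)/0.035344 = 1380 days (vs. the pure-advection estimate x/v = 1380 d).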